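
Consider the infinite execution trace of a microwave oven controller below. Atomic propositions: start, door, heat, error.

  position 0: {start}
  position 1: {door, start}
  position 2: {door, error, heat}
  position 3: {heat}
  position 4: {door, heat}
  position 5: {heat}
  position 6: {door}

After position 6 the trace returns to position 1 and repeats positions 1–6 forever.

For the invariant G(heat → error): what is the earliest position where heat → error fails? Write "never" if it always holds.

Check heat → error at each position in order: 0 ✓, 1 ✓, 2 ✓.
At position 3 the labels are {heat}, so heat → error is false there. This is the first violation.

3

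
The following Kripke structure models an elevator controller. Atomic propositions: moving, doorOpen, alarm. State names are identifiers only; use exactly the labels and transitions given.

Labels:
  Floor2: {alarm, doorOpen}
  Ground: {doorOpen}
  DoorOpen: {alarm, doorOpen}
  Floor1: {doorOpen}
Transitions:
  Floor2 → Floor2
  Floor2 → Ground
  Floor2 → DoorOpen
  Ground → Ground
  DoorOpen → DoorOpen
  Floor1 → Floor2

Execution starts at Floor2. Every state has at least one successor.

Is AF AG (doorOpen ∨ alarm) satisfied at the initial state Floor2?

Yes

States satisfying AG (doorOpen ∨ alarm): {Floor2, Ground, DoorOpen, Floor1}.
States satisfying AF AG (doorOpen ∨ alarm): {Floor2, Ground, DoorOpen, Floor1}.
Floor2 ∈ Sat(AF AG (doorOpen ∨ alarm)).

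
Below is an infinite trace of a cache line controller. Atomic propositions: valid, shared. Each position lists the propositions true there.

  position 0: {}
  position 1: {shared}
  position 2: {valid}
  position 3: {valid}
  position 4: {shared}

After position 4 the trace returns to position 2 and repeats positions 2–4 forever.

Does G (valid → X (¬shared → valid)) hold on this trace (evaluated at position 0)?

Satisfied

valid → X (¬shared → valid) holds at every position 0..4, and those are all positions ever visited, so G (valid → X (¬shared → valid)) holds.
Positions where valid holds: 2, 3.
Check X (¬shared → valid) at each: 2→ok, 3→ok.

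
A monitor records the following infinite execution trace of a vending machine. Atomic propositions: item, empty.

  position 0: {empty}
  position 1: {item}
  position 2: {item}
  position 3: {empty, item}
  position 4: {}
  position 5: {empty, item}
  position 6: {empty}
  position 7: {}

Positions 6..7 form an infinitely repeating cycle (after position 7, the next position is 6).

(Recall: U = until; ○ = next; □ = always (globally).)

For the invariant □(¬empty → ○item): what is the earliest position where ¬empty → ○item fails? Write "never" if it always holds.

7

Check ¬empty → ○item at each position in order: 0 ✓, 1 ✓, 2 ✓, 3 ✓, 4 ✓, 5 ✓, 6 ✓.
At position 7 the labels are {} and the next position 6 has {empty}, so ¬empty → ○item is false there. This is the first violation.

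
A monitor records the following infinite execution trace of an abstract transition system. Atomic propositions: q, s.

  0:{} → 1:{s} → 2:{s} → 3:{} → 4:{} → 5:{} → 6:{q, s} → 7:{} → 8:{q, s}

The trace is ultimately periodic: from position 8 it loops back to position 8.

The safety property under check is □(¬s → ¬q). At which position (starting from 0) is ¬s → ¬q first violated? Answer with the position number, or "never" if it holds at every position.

never

¬s → ¬q holds at every position 0..8, and those are all the positions the trace ever visits, so the invariant □(¬s → ¬q) is never violated.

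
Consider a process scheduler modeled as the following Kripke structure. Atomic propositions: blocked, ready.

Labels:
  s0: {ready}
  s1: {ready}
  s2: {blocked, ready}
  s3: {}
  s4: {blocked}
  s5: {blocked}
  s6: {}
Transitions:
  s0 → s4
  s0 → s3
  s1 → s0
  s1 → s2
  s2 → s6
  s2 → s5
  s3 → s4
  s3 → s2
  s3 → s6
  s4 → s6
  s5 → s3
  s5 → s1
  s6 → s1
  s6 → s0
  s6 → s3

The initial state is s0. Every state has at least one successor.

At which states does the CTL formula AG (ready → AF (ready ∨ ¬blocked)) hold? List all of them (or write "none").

States satisfying ready → AF (ready ∨ ¬blocked): {s0, s1, s2, s3, s4, s5, s6}.
States satisfying AG (ready → AF (ready ∨ ¬blocked)): {s0, s1, s2, s3, s4, s5, s6}.

{s0, s1, s2, s3, s4, s5, s6}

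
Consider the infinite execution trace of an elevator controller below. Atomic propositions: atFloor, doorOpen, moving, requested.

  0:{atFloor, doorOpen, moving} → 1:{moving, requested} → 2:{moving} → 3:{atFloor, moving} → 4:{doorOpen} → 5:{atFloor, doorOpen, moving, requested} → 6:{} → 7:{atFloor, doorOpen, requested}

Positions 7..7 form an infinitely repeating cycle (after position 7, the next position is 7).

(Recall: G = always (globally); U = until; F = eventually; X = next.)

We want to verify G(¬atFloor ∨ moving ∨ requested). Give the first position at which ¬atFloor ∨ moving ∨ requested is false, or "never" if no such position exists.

¬atFloor ∨ moving ∨ requested holds at every position 0..7, and those are all the positions the trace ever visits, so the invariant G(¬atFloor ∨ moving ∨ requested) is never violated.

never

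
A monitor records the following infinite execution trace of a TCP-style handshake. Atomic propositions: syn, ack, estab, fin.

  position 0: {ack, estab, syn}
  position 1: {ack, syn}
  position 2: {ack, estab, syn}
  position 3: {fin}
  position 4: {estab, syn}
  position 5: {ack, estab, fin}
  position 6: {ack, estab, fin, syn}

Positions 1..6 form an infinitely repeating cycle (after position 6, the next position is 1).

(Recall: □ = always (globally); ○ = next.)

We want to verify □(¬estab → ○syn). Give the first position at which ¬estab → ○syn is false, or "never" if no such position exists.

¬estab → ○syn holds at every position 0..6, and those are all the positions the trace ever visits, so the invariant □(¬estab → ○syn) is never violated.

never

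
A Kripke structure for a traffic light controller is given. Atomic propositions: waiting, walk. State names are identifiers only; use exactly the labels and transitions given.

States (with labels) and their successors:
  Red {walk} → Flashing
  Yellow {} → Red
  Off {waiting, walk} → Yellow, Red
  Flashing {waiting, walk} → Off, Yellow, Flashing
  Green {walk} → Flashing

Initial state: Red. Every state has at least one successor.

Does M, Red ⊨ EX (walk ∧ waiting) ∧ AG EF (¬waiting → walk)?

Yes

States satisfying walk ∧ waiting: {Off, Flashing}.
States satisfying EX (walk ∧ waiting): {Red, Flashing, Green}.
States satisfying EF (¬waiting → walk): {Red, Yellow, Off, Flashing, Green}.
States satisfying AG EF (¬waiting → walk): {Red, Yellow, Off, Flashing, Green}.
States satisfying EX (walk ∧ waiting) ∧ AG EF (¬waiting → walk): {Red, Flashing, Green}.
Red ∈ Sat(EX (walk ∧ waiting) ∧ AG EF (¬waiting → walk)).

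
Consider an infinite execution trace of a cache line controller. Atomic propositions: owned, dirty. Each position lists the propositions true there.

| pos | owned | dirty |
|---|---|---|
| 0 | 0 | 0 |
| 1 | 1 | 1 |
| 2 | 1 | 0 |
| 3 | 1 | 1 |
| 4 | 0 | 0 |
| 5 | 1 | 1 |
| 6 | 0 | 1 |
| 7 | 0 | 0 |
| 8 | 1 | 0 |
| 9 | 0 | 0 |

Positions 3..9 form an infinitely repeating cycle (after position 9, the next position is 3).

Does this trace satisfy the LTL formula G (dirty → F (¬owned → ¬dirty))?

Holds

dirty → F (¬owned → ¬dirty) holds at every position 0..9, and those are all positions ever visited, so G (dirty → F (¬owned → ¬dirty)) holds.
Positions where dirty holds: 1, 3, 5, 6.
Check F (¬owned → ¬dirty) at each: 1→ok, 3→ok, 5→ok, 6→ok.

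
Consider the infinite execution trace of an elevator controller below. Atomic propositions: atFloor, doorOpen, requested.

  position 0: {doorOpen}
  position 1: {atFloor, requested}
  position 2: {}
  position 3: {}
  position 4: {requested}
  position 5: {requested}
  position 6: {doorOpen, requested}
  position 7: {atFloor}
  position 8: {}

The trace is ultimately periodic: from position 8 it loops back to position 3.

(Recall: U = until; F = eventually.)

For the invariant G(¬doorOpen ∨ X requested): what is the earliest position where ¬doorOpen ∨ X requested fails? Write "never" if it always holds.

Check ¬doorOpen ∨ X requested at each position in order: 0 ✓, 1 ✓, 2 ✓, 3 ✓, 4 ✓, 5 ✓.
At position 6 the labels are {doorOpen, requested} and the next position 7 has {atFloor}, so ¬doorOpen ∨ X requested is false there. This is the first violation.

6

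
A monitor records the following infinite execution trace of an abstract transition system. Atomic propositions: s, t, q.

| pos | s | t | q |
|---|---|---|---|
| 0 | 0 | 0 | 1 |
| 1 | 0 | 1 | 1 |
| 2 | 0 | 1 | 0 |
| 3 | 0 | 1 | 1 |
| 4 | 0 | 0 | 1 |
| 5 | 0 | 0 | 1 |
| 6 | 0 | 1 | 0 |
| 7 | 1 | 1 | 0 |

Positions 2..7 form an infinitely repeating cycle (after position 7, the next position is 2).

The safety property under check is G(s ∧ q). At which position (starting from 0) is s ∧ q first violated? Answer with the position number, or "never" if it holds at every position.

At position 0 the labels are {q}, so s ∧ q is false there. This is the first violation.

0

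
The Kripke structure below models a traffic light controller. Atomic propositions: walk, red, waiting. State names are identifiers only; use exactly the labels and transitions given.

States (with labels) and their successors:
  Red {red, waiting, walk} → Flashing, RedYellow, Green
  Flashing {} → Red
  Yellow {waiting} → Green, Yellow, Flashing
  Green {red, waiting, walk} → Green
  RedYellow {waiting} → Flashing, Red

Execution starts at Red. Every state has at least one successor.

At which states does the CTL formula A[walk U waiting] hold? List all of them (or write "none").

States satisfying walk: {Red, Green}.
States satisfying waiting: {Red, Yellow, Green, RedYellow}.
States satisfying A[walk U waiting]: {Red, Yellow, Green, RedYellow}.

{Red, Yellow, Green, RedYellow}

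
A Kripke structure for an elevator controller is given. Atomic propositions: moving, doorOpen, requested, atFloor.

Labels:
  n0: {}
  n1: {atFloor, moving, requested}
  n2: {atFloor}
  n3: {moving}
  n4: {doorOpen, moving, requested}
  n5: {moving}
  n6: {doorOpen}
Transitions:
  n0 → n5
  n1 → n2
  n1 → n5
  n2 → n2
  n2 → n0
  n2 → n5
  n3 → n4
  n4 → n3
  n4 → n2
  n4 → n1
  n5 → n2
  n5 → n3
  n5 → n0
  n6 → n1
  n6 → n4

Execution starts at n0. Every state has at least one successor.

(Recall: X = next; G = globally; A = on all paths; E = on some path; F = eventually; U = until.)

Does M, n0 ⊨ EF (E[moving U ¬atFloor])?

Holds

States satisfying E[moving U ¬atFloor]: {n0, n1, n3, n4, n5, n6}.
States satisfying EF (E[moving U ¬atFloor]): {n0, n1, n2, n3, n4, n5, n6}.
Some path from n0 reaches a state where E[moving U ¬atFloor] holds.
n0 ∈ Sat(EF (E[moving U ¬atFloor])).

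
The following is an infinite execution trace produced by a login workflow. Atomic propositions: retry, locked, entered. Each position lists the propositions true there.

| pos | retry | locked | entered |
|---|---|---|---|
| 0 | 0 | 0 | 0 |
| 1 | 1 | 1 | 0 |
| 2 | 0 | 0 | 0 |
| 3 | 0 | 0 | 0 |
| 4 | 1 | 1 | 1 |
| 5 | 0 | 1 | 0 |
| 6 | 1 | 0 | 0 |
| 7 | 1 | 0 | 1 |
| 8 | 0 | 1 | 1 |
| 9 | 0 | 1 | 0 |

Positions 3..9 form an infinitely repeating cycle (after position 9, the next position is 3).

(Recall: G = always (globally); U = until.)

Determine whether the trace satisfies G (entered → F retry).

Yes

entered → F retry holds at every position 0..9, and those are all positions ever visited, so G (entered → F retry) holds.
Positions where entered holds: 4, 7, 8.
Check F retry at each: 4→ok, 7→ok, 8→ok.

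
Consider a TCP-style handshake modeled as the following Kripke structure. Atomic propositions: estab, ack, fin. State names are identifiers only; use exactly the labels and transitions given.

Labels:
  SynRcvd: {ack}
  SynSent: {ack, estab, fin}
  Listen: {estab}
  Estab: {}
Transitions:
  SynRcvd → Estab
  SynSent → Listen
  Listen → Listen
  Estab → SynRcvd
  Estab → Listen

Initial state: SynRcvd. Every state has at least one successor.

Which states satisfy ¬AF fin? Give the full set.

States satisfying fin: {SynSent}.
States satisfying AF fin: {SynSent}.
States satisfying ¬AF fin: {SynRcvd, Listen, Estab}.

{SynRcvd, Listen, Estab}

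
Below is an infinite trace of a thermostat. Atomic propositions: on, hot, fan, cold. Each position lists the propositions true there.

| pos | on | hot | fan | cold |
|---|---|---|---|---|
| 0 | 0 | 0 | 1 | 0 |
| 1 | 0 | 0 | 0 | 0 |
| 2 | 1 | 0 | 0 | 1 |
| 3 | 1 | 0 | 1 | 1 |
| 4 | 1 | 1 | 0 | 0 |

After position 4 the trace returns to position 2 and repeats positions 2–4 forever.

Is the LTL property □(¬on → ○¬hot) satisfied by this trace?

Yes

¬on → ○¬hot holds at every position 0..4, and those are all positions ever visited, so □(¬on → ○¬hot) holds.
Positions where ¬on holds: 0, 1.
Check ○¬hot at each: 0→ok, 1→ok.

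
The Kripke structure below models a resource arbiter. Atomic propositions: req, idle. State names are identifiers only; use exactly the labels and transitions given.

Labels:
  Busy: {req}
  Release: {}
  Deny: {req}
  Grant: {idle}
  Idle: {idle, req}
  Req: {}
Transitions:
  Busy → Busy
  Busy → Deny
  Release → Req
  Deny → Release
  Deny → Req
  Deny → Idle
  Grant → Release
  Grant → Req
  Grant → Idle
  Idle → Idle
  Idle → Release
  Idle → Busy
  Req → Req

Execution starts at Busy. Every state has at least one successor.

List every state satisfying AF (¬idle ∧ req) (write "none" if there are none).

States satisfying ¬idle ∧ req: {Busy, Deny}.
States satisfying AF (¬idle ∧ req): {Busy, Deny}.

{Busy, Deny}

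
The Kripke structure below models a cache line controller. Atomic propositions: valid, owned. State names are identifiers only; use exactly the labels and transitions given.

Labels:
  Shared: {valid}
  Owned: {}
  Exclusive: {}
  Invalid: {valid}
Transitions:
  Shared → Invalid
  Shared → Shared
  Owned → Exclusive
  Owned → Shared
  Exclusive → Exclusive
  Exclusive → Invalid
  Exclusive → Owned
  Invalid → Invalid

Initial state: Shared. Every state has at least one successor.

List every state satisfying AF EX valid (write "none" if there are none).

States satisfying EX valid: {Shared, Owned, Exclusive, Invalid}.
States satisfying AF EX valid: {Shared, Owned, Exclusive, Invalid}.

{Shared, Owned, Exclusive, Invalid}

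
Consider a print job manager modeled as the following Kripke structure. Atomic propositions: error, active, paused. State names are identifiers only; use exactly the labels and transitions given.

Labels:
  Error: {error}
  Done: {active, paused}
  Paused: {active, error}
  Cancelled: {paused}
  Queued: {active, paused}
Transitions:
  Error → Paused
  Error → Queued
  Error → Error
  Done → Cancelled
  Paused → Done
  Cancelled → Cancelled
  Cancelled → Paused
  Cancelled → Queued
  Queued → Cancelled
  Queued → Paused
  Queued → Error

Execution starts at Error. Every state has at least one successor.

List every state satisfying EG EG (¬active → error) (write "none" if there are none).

States satisfying EG (¬active → error): {Error, Queued}.
States satisfying EG EG (¬active → error): {Error, Queued}.

{Error, Queued}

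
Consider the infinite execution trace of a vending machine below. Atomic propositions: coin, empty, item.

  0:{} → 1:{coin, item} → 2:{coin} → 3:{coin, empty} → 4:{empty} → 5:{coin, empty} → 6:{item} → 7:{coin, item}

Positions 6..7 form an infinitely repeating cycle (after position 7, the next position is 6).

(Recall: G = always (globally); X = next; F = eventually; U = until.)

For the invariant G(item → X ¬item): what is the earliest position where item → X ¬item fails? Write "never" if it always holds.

Check item → X ¬item at each position in order: 0 ✓, 1 ✓, 2 ✓, 3 ✓, 4 ✓, 5 ✓.
At position 6 the labels are {item} and the next position 7 has {coin, item}, so item → X ¬item is false there. This is the first violation.

6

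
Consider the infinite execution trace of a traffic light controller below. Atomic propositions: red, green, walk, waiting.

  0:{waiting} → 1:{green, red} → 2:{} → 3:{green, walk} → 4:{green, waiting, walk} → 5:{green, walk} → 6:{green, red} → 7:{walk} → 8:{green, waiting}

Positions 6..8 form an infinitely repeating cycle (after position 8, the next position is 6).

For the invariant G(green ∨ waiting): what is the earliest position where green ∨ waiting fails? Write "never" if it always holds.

Check green ∨ waiting at each position in order: 0 ✓, 1 ✓.
At position 2 the labels are {}, so green ∨ waiting is false there. This is the first violation.

2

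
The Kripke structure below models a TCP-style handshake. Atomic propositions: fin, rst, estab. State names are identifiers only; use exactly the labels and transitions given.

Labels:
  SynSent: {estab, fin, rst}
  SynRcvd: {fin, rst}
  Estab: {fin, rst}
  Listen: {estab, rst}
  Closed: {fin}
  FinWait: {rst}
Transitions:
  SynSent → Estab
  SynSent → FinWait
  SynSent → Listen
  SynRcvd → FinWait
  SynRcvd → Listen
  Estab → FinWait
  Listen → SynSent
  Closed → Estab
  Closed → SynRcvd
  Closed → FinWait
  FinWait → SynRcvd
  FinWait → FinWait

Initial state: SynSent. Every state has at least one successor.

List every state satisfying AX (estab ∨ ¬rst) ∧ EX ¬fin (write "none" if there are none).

States satisfying estab ∨ ¬rst: {SynSent, Listen, Closed}.
States satisfying AX (estab ∨ ¬rst): {Listen}.
States satisfying ¬fin: {Listen, FinWait}.
States satisfying EX ¬fin: {SynSent, SynRcvd, Estab, Closed, FinWait}.
States satisfying AX (estab ∨ ¬rst) ∧ EX ¬fin: ∅.

none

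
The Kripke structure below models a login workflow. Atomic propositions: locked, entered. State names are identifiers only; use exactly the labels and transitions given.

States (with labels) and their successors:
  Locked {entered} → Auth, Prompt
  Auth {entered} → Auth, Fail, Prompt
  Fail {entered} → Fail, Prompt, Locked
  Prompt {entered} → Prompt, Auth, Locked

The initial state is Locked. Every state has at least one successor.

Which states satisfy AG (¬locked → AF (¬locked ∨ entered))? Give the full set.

{Locked, Auth, Fail, Prompt}

States satisfying ¬locked → AF (¬locked ∨ entered): {Locked, Auth, Fail, Prompt}.
States satisfying AG (¬locked → AF (¬locked ∨ entered)): {Locked, Auth, Fail, Prompt}.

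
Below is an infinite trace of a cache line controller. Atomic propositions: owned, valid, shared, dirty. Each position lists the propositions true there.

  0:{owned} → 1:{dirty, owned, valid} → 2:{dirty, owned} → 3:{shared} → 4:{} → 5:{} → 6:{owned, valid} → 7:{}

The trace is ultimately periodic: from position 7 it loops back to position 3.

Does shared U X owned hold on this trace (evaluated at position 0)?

Holds

Walking from position 0: X owned first holds at position 0, and shared holds at every earlier position along the way, so shared U X owned holds.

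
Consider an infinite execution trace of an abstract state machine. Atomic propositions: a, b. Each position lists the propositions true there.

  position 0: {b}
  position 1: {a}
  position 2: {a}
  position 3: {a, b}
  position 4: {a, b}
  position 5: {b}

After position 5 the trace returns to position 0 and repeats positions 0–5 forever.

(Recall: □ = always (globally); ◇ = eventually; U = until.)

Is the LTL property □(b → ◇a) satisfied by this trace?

Yes

b → ◇a holds at every position 0..5, and those are all positions ever visited, so □(b → ◇a) holds.
Positions where b holds: 0, 3, 4, 5.
Check ◇a at each: 0→ok, 3→ok, 4→ok, 5→ok.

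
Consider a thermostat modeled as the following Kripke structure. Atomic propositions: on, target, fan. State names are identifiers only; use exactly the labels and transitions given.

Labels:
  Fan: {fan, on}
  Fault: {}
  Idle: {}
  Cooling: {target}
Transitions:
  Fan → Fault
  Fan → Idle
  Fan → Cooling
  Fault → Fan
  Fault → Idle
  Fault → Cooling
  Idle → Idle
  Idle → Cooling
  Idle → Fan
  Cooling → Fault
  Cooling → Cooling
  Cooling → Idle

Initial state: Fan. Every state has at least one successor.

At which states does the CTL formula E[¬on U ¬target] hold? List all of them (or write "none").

States satisfying ¬on: {Fault, Idle, Cooling}.
States satisfying ¬target: {Fan, Fault, Idle}.
States satisfying E[¬on U ¬target]: {Fan, Fault, Idle, Cooling}.

{Fan, Fault, Idle, Cooling}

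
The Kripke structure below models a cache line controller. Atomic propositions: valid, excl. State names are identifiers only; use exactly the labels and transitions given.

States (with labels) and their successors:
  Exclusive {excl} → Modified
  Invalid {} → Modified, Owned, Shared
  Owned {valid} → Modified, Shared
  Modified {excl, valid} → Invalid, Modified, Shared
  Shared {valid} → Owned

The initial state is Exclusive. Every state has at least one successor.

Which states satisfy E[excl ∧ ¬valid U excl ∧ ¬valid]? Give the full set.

States satisfying excl ∧ ¬valid: {Exclusive}.
States satisfying E[excl ∧ ¬valid U excl ∧ ¬valid]: {Exclusive}.

{Exclusive}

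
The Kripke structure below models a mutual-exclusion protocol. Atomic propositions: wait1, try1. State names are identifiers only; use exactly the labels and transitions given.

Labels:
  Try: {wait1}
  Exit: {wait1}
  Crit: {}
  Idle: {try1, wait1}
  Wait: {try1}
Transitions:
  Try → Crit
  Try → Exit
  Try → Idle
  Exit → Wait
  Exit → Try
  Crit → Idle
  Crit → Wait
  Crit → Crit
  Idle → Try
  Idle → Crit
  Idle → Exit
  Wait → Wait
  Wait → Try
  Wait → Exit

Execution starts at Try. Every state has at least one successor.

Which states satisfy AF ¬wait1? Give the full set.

States satisfying ¬wait1: {Crit, Wait}.
States satisfying AF ¬wait1: {Crit, Wait}.

{Crit, Wait}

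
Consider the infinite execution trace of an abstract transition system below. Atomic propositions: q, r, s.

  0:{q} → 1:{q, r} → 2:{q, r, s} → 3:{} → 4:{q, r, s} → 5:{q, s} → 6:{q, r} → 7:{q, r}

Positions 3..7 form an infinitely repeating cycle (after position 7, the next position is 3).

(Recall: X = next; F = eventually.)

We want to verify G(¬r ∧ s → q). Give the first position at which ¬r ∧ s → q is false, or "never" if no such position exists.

never

¬r ∧ s → q holds at every position 0..7, and those are all the positions the trace ever visits, so the invariant G(¬r ∧ s → q) is never violated.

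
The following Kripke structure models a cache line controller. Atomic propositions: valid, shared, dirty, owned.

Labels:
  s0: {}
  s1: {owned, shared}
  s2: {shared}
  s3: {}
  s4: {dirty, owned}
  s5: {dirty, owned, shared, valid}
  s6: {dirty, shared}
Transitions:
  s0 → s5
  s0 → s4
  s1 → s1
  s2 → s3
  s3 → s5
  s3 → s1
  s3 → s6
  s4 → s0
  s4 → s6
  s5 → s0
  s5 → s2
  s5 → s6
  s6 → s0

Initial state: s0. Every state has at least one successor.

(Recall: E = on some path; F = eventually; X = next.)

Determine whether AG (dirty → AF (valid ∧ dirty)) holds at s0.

Does not hold

States satisfying dirty → AF (valid ∧ dirty): {s0, s1, s2, s3, s5}.
States satisfying AG (dirty → AF (valid ∧ dirty)): {s1}.
s4 is reachable from s0 and violates dirty → AF (valid ∧ dirty), so AG fails at s0.
s0 ∉ Sat(AG (dirty → AF (valid ∧ dirty))).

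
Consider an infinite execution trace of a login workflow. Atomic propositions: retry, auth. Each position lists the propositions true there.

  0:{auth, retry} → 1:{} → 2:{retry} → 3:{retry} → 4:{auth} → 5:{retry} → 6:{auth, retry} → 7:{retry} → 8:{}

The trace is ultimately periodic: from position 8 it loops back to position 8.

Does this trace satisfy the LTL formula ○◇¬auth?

The position after 0 is 1; ◇¬auth is true there.

Yes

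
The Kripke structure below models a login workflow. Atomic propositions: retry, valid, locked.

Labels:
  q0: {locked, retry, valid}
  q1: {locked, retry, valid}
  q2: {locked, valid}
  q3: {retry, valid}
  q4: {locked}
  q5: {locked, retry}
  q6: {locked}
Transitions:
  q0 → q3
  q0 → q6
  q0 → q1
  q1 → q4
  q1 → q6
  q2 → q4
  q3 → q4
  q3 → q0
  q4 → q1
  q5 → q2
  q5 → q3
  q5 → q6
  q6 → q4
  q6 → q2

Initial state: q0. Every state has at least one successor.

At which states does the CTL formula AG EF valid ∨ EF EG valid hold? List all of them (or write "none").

{q0, q1, q2, q3, q4, q5, q6}

States satisfying EF valid: {q0, q1, q2, q3, q4, q5, q6}.
States satisfying AG EF valid: {q0, q1, q2, q3, q4, q5, q6}.
States satisfying EG valid: {q0, q3}.
States satisfying EF EG valid: {q0, q3, q5}.
States satisfying AG EF valid ∨ EF EG valid: {q0, q1, q2, q3, q4, q5, q6}.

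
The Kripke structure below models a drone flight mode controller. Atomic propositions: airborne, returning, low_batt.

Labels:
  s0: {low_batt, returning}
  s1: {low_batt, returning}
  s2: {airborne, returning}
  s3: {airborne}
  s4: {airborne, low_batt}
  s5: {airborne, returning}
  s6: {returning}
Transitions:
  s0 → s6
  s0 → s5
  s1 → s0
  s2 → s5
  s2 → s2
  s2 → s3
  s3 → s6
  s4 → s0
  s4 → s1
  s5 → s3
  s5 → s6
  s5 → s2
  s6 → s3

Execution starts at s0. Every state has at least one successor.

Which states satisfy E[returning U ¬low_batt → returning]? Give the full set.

{s0, s1, s2, s4, s5, s6}

States satisfying returning: {s0, s1, s2, s5, s6}.
States satisfying ¬low_batt → returning: {s0, s1, s2, s4, s5, s6}.
States satisfying E[returning U ¬low_batt → returning]: {s0, s1, s2, s4, s5, s6}.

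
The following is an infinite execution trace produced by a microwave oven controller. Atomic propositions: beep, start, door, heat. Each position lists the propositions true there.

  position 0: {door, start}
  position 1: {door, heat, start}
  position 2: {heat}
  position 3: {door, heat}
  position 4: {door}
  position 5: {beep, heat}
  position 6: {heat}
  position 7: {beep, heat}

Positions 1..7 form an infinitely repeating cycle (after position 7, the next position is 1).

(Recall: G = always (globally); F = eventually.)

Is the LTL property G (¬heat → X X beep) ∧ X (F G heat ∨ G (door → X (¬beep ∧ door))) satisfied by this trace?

No

¬heat → X X beep must hold at every position from 0 onward. It fails at position 0, so G (¬heat → X X beep) is false.
Positions where ¬heat holds: 0, 4.
Check X X beep at each: 0→fails, 4→fails.
The position after 0 is 1; F G heat ∨ G (door → X (¬beep ∧ door)) is false there.
At position 0: G (¬heat → X X beep) is false; X (F G heat ∨ G (door → X (¬beep ∧ door))) is false; so G (¬heat → X X beep) ∧ X (F G heat ∨ G (door → X (¬beep ∧ door))) is false.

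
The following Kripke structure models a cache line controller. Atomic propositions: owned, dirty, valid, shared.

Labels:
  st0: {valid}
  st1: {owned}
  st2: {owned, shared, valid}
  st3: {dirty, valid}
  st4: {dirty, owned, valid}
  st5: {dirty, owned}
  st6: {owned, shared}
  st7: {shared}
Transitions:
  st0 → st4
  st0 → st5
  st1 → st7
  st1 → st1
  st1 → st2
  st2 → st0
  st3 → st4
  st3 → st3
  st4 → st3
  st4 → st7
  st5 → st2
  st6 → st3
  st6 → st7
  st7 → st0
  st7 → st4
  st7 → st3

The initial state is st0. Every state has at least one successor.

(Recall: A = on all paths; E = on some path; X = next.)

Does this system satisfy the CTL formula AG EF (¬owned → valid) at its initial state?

Yes

States satisfying EF (¬owned → valid): {st0, st1, st2, st3, st4, st5, st6, st7}.
States satisfying AG EF (¬owned → valid): {st0, st1, st2, st3, st4, st5, st6, st7}.
Every state reachable from st0 satisfies EF (¬owned → valid).
st0 ∈ Sat(AG EF (¬owned → valid)).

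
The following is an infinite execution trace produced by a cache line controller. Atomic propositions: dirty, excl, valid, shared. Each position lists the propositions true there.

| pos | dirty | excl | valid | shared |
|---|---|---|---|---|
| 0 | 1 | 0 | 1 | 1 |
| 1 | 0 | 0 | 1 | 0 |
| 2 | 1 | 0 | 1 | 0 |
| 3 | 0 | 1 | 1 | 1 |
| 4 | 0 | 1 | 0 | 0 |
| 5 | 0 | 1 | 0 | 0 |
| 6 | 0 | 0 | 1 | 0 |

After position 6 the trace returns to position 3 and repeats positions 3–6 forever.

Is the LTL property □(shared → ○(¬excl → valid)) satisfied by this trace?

shared → ○(¬excl → valid) holds at every position 0..6, and those are all positions ever visited, so □(shared → ○(¬excl → valid)) holds.
Positions where shared holds: 0, 3.
Check ○(¬excl → valid) at each: 0→ok, 3→ok.

Satisfied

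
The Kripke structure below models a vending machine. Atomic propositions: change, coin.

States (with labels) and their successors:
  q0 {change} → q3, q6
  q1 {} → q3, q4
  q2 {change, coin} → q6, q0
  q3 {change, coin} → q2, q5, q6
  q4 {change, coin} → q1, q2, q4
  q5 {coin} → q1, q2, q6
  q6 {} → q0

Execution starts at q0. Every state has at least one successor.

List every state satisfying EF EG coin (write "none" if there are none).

{q0, q1, q2, q3, q4, q5, q6}

States satisfying EG coin: {q4}.
States satisfying EF EG coin: {q0, q1, q2, q3, q4, q5, q6}.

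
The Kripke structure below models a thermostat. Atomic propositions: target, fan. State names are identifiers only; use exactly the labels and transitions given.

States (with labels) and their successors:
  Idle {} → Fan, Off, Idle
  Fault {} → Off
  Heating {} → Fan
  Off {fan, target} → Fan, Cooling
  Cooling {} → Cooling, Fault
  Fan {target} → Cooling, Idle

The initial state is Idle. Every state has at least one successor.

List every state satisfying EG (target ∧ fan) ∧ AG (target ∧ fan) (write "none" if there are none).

none

States satisfying target ∧ fan: {Off}.
States satisfying EG (target ∧ fan): ∅.
States satisfying AG (target ∧ fan): ∅.
States satisfying EG (target ∧ fan) ∧ AG (target ∧ fan): ∅.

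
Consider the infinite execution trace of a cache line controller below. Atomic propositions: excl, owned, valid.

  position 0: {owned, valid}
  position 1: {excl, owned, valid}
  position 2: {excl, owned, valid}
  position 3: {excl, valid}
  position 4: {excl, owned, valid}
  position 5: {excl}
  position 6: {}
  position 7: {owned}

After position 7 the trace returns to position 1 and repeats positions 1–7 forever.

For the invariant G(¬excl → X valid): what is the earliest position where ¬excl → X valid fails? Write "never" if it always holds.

Check ¬excl → X valid at each position in order: 0 ✓, 1 ✓, 2 ✓, 3 ✓, 4 ✓, 5 ✓.
At position 6 the labels are {} and the next position 7 has {owned}, so ¬excl → X valid is false there. This is the first violation.

6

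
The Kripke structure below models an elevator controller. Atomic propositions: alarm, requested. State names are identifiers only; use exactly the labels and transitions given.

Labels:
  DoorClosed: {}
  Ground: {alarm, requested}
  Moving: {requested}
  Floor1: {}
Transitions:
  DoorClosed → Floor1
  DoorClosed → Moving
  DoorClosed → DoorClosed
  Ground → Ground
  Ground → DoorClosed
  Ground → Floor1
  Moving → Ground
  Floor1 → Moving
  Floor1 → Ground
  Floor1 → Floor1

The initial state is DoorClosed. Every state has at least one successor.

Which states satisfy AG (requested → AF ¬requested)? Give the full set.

none

States satisfying requested → AF ¬requested: {DoorClosed, Floor1}.
States satisfying AG (requested → AF ¬requested): ∅.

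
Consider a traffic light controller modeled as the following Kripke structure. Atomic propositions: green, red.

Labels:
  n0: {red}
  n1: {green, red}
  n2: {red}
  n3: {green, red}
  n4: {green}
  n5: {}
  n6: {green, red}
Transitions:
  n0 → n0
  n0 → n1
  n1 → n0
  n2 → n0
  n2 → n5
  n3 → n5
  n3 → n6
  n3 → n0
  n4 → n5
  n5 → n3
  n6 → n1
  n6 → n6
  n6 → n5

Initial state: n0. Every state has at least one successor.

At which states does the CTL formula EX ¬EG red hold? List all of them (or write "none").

States satisfying ¬EG red: {n4, n5}.
States satisfying EX ¬EG red: {n2, n3, n4, n6}.

{n2, n3, n4, n6}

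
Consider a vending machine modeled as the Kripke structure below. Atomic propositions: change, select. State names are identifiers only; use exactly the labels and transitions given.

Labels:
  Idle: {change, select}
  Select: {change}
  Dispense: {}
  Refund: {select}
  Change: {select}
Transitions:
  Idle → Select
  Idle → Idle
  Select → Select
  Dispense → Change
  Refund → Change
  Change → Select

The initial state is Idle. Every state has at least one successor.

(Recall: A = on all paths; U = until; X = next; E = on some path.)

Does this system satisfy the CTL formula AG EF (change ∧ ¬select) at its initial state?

States satisfying EF (change ∧ ¬select): {Idle, Select, Dispense, Refund, Change}.
States satisfying AG EF (change ∧ ¬select): {Idle, Select, Dispense, Refund, Change}.
Every state reachable from Idle satisfies EF (change ∧ ¬select).
Idle ∈ Sat(AG EF (change ∧ ¬select)).

Holds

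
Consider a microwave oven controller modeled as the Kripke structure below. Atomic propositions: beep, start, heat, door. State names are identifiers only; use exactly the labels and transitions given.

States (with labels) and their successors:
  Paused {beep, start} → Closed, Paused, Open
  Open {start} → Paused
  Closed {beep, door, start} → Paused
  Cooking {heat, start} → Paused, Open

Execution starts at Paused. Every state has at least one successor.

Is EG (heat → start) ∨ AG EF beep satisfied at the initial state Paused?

Yes

States satisfying heat → start: {Paused, Open, Closed, Cooking}.
States satisfying EG (heat → start): {Paused, Open, Closed, Cooking}.
States satisfying EF beep: {Paused, Open, Closed, Cooking}.
States satisfying AG EF beep: {Paused, Open, Closed, Cooking}.
States satisfying EG (heat → start) ∨ AG EF beep: {Paused, Open, Closed, Cooking}.
Paused ∈ Sat(EG (heat → start) ∨ AG EF beep).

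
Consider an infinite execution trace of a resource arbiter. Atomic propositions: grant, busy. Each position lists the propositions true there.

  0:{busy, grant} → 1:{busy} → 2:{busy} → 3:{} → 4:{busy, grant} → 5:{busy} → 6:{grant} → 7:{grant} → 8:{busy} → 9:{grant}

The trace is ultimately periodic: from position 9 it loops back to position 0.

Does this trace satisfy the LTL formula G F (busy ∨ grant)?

F (busy ∨ grant) holds at every position 0..9, and those are all positions ever visited, so G F (busy ∨ grant) holds.

Yes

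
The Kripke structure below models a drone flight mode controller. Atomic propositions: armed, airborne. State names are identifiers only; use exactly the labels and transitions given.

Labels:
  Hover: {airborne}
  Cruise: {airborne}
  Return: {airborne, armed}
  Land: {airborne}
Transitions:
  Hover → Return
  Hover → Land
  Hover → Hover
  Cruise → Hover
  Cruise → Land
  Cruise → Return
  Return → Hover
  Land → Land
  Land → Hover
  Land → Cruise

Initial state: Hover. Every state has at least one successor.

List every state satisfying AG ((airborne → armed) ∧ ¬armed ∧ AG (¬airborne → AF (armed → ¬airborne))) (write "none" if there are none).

States satisfying AG ((airborne → armed) ∧ ¬armed ∧ AG (¬airborne → AF (armed → ¬airborne))): ∅.

none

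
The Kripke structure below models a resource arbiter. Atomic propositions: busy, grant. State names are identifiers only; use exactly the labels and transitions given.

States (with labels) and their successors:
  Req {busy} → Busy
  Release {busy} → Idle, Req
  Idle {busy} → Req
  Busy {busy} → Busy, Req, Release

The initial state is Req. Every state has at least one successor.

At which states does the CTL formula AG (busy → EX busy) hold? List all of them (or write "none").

{Req, Release, Idle, Busy}

States satisfying busy → EX busy: {Req, Release, Idle, Busy}.
States satisfying AG (busy → EX busy): {Req, Release, Idle, Busy}.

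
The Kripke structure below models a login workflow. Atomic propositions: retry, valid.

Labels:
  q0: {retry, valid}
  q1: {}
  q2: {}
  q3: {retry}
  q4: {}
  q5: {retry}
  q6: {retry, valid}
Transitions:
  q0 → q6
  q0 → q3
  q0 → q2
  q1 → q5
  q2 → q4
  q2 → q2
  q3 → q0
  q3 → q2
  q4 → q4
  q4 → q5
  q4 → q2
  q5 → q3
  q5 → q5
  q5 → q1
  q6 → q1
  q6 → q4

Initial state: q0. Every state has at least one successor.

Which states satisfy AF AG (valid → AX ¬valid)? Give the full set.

none

States satisfying AG (valid → AX ¬valid): ∅.
States satisfying AF AG (valid → AX ¬valid): ∅.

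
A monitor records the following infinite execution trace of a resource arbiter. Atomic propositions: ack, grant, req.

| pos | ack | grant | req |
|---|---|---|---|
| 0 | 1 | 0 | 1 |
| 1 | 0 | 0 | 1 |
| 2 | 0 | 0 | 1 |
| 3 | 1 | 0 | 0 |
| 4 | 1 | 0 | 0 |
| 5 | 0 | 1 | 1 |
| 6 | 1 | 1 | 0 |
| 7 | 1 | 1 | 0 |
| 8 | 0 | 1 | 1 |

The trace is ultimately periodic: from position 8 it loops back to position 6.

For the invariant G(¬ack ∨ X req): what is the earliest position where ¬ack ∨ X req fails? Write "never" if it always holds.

Check ¬ack ∨ X req at each position in order: 0 ✓, 1 ✓, 2 ✓.
At position 3 the labels are {ack} and the next position 4 has {ack}, so ¬ack ∨ X req is false there. This is the first violation.

3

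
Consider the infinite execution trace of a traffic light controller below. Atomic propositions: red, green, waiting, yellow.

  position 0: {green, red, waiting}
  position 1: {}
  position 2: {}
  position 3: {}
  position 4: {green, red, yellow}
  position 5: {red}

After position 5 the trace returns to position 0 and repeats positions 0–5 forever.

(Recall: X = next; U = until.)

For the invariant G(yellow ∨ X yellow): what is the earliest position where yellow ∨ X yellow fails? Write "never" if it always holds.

At position 0 the labels are {green, red, waiting} and the next position 1 has {}, so yellow ∨ X yellow is false there. This is the first violation.

0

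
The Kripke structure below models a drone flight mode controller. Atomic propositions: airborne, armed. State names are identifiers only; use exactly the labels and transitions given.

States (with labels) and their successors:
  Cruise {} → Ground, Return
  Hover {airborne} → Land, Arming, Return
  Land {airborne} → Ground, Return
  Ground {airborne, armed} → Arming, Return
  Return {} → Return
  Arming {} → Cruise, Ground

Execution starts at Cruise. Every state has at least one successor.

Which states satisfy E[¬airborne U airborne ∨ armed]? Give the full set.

States satisfying ¬airborne: {Cruise, Return, Arming}.
States satisfying airborne ∨ armed: {Hover, Land, Ground}.
States satisfying E[¬airborne U airborne ∨ armed]: {Cruise, Hover, Land, Ground, Arming}.

{Cruise, Hover, Land, Ground, Arming}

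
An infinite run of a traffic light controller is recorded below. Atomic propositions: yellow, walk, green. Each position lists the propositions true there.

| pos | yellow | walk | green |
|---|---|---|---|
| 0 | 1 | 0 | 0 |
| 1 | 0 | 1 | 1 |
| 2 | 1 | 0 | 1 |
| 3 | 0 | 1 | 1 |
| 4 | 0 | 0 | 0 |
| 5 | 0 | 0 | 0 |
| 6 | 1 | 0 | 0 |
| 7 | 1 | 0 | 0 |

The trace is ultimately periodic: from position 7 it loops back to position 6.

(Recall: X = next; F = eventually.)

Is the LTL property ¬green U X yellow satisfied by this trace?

Satisfied

Walking from position 0: X yellow first holds at position 1, and ¬green holds at every earlier position along the way, so ¬green U X yellow holds.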